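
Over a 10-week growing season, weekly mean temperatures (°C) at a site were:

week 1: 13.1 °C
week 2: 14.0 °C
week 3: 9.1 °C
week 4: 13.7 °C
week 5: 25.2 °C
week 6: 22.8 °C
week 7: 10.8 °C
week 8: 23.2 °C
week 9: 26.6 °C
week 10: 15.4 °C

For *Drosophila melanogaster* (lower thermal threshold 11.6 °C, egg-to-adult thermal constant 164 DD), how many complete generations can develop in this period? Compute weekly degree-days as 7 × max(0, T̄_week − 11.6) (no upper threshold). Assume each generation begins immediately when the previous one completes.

Weekly DD (7 × max(0, T̄ − 11.6)): 10.5, 16.8, 0.0, 14.7, 95.2, 78.4, 0.0, 81.2, 105.0, 26.6.
Season total = 428.4 DD.
Complete generations = ⌊428.4 / 164⌋ = 2.

2 generations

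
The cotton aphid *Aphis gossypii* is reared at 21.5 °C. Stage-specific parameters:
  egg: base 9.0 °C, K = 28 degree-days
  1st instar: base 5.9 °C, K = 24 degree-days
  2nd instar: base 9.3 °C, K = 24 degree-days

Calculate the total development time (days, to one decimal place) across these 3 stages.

5.7 days

egg: 28 / (21.5 − 9.0) = 28 / 12.5 = 2.240 d.
1st instar: 24 / (21.5 − 5.9) = 24 / 15.6 = 1.538 d.
2nd instar: 24 / (21.5 − 9.3) = 24 / 12.2 = 1.967 d.
Sum = 5.746 ≈ 5.7 days.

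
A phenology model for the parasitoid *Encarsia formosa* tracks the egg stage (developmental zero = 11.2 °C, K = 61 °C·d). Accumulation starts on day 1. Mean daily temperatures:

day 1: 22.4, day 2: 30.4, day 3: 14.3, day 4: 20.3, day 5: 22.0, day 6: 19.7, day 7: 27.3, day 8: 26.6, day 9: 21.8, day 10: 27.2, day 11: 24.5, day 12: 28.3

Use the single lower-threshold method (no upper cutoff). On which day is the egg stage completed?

day 6

Daily DD above 11.2 °C: 11.2, 19.2, 3.1, 9.1, 10.8, 8.5, 16.1, 15.4, 10.6, 16.0, 13.3, 17.1.
Cumulative: 11.2, 30.4, 33.5, 42.6, 53.4, 61.9, 78.0, 93.4, 104.0, 120.0, 133.3, 150.4.
The total first reaches 61 DD on day 6.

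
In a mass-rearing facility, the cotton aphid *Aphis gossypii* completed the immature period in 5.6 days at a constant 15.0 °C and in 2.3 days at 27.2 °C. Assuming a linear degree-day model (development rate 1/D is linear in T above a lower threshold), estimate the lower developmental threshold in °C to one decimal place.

Equal thermal constants: D₁(T₁ − T_b) = D₂(T₂ − T_b).
5.6·(15.0 − T_b) = 2.3·(27.2 − T_b)
T_b = (5.6·15.0 − 2.3·27.2) / (5.6 − 2.3) = 21.44 / 3.3 = 6.497 °C ≈ 6.5 °C.

6.5 °C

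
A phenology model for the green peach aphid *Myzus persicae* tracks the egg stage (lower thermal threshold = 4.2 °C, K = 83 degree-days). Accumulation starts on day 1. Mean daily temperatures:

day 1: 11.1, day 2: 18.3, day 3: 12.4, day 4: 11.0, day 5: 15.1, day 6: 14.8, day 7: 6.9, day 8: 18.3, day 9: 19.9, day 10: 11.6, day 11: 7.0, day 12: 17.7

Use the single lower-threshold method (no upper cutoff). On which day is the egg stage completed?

day 9

Daily DD above 4.2 °C: 6.9, 14.1, 8.2, 6.8, 10.9, 10.6, 2.7, 14.1, 15.7, 7.4, 2.8, 13.5.
Cumulative: 6.9, 21.0, 29.2, 36.0, 46.9, 57.5, 60.2, 74.3, 90.0, 97.4, 100.2, 113.7.
The total first reaches 83 DD on day 9.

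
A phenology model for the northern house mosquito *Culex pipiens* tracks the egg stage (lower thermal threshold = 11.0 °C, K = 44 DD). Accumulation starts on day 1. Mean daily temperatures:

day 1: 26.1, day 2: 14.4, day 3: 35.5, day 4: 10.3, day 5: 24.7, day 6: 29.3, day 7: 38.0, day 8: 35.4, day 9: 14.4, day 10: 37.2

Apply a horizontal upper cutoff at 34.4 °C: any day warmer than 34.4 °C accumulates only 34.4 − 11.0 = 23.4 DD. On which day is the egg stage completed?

Daily DD above 11.0 °C (capped at 23.4): 15.1, 3.4, 23.4, 0.0, 13.7, 18.3, 23.4, 23.4, 3.4, 23.4.
Cumulative: 15.1, 18.5, 41.9, 41.9, 55.6, 73.9, 97.3, 120.7, 124.1, 147.5.
The total first reaches 44 DD on day 5.

day 5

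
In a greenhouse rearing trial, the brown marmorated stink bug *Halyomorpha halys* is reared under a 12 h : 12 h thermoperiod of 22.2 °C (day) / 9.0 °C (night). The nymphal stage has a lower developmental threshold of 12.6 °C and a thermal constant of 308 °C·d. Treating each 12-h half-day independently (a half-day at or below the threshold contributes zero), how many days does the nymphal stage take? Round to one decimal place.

64.2 days

Day half: max(0, 22.2 − 12.6) × 0.5 = 9.6 × 0.5 = 4.80 DD.
Night half: max(0, 9.0 − 12.6) × 0.5 = 0.0 × 0.5 = 0.00 DD.
Per 24 h: 4.80 DD/day.
Duration = 308 / 4.80 = 64.167 ≈ 64.2 days.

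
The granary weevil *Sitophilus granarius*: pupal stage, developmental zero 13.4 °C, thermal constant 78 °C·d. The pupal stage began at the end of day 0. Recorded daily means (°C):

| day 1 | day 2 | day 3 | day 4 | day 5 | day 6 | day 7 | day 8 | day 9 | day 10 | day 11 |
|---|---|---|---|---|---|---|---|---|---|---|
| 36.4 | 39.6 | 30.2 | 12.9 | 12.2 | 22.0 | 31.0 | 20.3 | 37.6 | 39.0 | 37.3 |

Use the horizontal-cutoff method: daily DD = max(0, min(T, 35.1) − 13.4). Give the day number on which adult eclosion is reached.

day 7

Daily DD above 13.4 °C (capped at 21.7): 21.7, 21.7, 16.8, 0.0, 0.0, 8.6, 17.6, 6.9, 21.7, 21.7, 21.7.
Cumulative: 21.7, 43.4, 60.2, 60.2, 60.2, 68.8, 86.4, 93.3, 115.0, 136.7, 158.4.
The total first reaches 78 DD on day 7.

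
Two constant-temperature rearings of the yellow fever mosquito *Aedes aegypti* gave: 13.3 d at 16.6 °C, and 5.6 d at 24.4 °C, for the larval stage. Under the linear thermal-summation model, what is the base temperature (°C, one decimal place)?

Linear rate model ⇒ the product D·(T − T_b) is constant across temperatures.
13.3·(16.6 − T_b) = 5.6·(24.4 − T_b)
T_b = (13.3·16.6 − 5.6·24.4) / (13.3 − 5.6) = 84.14 / 7.7 = 10.927 °C ≈ 10.9 °C.

10.9 °C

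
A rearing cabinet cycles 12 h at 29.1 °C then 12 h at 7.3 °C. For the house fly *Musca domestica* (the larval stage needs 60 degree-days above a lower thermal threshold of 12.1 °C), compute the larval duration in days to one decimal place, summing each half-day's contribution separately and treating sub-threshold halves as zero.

7.1 days

Day half: max(0, 29.1 − 12.1) × 0.5 = 17.0 × 0.5 = 8.50 DD.
Night half: max(0, 7.3 − 12.1) × 0.5 = 0.0 × 0.5 = 0.00 DD.
Per 24 h: 8.50 DD/day.
Duration = 60 / 8.50 = 7.059 ≈ 7.1 days.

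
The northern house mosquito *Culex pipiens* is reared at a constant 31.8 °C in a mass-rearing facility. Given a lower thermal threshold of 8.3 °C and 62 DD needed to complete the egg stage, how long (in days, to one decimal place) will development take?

Daily accumulation = 31.8 − 8.3 = 23.5 DD/day.
Duration = 62 / 23.5 = 2.638 ≈ 2.6 days.

2.6 days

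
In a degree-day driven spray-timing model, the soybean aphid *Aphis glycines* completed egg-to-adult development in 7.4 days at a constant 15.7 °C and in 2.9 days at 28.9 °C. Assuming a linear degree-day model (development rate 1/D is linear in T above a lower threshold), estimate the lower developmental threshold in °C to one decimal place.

Linear rate model ⇒ the product D·(T − T_b) is constant across temperatures.
7.4·(15.7 − T_b) = 2.9·(28.9 − T_b)
T_b = (7.4·15.7 − 2.9·28.9) / (7.4 − 2.9) = 32.37 / 4.5 = 7.193 °C ≈ 7.2 °C.

7.2 °C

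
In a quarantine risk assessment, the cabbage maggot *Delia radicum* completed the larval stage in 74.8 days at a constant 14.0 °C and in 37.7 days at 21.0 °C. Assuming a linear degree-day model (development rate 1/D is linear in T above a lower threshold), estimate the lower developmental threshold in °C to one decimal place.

6.9 °C

Linear rate model ⇒ the product D·(T − T_b) is constant across temperatures.
74.8·(14.0 − T_b) = 37.7·(21.0 − T_b)
T_b = (74.8·14.0 − 37.7·21.0) / (74.8 − 37.7) = 255.50 / 37.1 = 6.887 °C ≈ 6.9 °C.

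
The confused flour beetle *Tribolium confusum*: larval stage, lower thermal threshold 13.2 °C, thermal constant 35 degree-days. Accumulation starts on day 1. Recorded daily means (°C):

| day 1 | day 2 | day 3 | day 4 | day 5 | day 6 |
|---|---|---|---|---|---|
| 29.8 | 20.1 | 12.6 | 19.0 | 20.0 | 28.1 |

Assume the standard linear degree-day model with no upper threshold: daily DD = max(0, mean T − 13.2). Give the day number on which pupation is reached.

day 5

Daily DD above 13.2 °C: 16.6, 6.9, 0.0, 5.8, 6.8, 14.9.
Cumulative: 16.6, 23.5, 23.5, 29.3, 36.1, 51.0.
The total first reaches 35 DD on day 5.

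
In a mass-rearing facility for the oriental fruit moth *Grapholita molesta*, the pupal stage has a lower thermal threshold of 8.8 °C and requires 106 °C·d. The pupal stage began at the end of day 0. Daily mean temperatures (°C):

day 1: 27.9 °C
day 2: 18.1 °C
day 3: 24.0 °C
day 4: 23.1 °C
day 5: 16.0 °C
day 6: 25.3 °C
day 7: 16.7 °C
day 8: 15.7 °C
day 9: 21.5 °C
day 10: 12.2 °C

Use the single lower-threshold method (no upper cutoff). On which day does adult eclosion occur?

day 9

Daily DD above 8.8 °C: 19.1, 9.3, 15.2, 14.3, 7.2, 16.5, 7.9, 6.9, 12.7, 3.4.
Cumulative: 19.1, 28.4, 43.6, 57.9, 65.1, 81.6, 89.5, 96.4, 109.1, 112.5.
The total first reaches 106 DD on day 9.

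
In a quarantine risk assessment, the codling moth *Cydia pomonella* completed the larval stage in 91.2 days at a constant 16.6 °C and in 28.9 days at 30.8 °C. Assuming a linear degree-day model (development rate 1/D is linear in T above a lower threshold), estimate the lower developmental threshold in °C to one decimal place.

Under the model K = D·(T − T_b), so D₁·(T₁ − T_b) = D₂·(T₂ − T_b).
91.2·(16.6 − T_b) = 28.9·(30.8 − T_b)
T_b = (91.2·16.6 − 28.9·30.8) / (91.2 − 28.9) = 623.80 / 62.3 = 10.013 °C ≈ 10.0 °C.

10.0 °C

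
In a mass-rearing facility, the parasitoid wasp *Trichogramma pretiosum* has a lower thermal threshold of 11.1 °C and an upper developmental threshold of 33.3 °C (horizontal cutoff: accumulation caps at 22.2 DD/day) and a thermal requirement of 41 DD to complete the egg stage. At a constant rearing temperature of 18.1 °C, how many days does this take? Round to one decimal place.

5.9 days

Daily accumulation = 18.1 − 11.1 = 7.0 DD/day.
Duration = 41 / 7.0 = 5.857 ≈ 5.9 days.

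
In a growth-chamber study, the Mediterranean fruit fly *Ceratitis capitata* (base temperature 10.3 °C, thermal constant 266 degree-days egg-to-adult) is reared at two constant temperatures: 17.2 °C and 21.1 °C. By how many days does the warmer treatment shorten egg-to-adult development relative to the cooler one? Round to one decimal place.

At 17.2 °C: 266 / (17.2 − 10.3) = 266 / 6.9 = 38.551 d.
At 21.1 °C: 266 / (21.1 − 10.3) = 266 / 10.8 = 24.630 d.
Difference = |38.551 − 24.630| = 13.921 ≈ 13.9 days.

13.9 days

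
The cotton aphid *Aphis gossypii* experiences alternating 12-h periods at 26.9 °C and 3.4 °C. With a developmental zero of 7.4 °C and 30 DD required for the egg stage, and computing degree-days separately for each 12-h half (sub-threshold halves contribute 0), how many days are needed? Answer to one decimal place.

Day half: max(0, 26.9 − 7.4) × 0.5 = 19.5 × 0.5 = 9.75 DD.
Night half: max(0, 3.4 − 7.4) × 0.5 = 0.0 × 0.5 = 0.00 DD.
Per 24 h: 9.75 DD/day.
Duration = 30 / 9.75 = 3.077 ≈ 3.1 days.

3.1 days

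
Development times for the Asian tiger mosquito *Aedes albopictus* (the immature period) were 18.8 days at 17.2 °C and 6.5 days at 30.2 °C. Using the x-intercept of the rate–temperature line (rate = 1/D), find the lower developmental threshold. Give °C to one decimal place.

10.3 °C

Under the model K = D·(T − T_b), so D₁·(T₁ − T_b) = D₂·(T₂ − T_b).
18.8·(17.2 − T_b) = 6.5·(30.2 − T_b)
T_b = (18.8·17.2 − 6.5·30.2) / (18.8 − 6.5) = 127.06 / 12.3 = 10.330 °C ≈ 10.3 °C.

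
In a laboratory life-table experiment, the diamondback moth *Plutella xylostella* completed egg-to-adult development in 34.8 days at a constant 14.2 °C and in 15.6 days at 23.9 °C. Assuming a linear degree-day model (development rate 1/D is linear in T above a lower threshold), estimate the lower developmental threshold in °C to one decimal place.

Linear rate model ⇒ the product D·(T − T_b) is constant across temperatures.
34.8·(14.2 − T_b) = 15.6·(23.9 − T_b)
T_b = (34.8·14.2 − 15.6·23.9) / (34.8 − 15.6) = 121.32 / 19.2 = 6.319 °C ≈ 6.3 °C.

6.3 °C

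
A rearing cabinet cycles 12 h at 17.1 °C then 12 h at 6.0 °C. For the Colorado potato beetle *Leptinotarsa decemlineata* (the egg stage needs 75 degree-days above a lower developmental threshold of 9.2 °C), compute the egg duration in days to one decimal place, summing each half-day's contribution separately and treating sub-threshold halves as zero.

19.0 days

Day half: max(0, 17.1 − 9.2) × 0.5 = 7.9 × 0.5 = 3.95 DD.
Night half: max(0, 6.0 − 9.2) × 0.5 = 0.0 × 0.5 = 0.00 DD.
Per 24 h: 3.95 DD/day.
Duration = 75 / 3.95 = 18.987 ≈ 19.0 days.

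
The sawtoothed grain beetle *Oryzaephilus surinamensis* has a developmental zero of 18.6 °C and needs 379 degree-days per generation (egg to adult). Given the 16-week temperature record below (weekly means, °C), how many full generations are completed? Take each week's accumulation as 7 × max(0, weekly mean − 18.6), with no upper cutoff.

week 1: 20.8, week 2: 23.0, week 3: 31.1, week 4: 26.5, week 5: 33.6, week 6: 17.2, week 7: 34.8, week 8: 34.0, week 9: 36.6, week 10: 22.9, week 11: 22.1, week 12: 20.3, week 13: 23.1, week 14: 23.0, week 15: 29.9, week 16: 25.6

2 generations

Weekly DD (7 × max(0, T̄ − 18.6)): 15.4, 30.8, 87.5, 55.3, 105.0, 0.0, 113.4, 107.8, 126.0, 30.1, 24.5, 11.9, 31.5, 30.8, 79.1, 49.0.
Season total = 898.1 DD.
Complete generations = ⌊898.1 / 379⌋ = 2.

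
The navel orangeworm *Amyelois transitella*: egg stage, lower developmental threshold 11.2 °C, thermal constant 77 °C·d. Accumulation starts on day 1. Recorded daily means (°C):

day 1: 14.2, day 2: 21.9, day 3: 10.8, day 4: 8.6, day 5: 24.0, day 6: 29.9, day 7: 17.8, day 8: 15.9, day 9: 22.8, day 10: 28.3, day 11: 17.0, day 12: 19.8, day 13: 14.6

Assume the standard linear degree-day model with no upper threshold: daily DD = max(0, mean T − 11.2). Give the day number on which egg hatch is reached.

Daily DD above 11.2 °C: 3.0, 10.7, 0.0, 0.0, 12.8, 18.7, 6.6, 4.7, 11.6, 17.1, 5.8, 8.6, 3.4.
Cumulative: 3.0, 13.7, 13.7, 13.7, 26.5, 45.2, 51.8, 56.5, 68.1, 85.2, 91.0, 99.6, 103.0.
The total first reaches 77 DD on day 10.

day 10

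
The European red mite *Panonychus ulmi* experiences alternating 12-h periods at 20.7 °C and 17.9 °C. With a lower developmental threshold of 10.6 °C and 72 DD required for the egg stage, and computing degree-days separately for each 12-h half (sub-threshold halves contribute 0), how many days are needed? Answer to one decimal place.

Day half: max(0, 20.7 − 10.6) × 0.5 = 10.1 × 0.5 = 5.05 DD.
Night half: max(0, 17.9 − 10.6) × 0.5 = 7.3 × 0.5 = 3.65 DD.
Per 24 h: 8.70 DD/day.
Duration = 72 / 8.70 = 8.276 ≈ 8.3 days.

8.3 days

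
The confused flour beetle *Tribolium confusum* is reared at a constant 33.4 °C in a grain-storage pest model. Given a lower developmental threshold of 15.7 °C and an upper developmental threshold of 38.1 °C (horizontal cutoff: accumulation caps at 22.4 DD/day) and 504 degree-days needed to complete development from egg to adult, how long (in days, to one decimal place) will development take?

Daily accumulation = 33.4 − 15.7 = 17.7 DD/day.
Duration = 504 / 17.7 = 28.475 ≈ 28.5 days.

28.5 days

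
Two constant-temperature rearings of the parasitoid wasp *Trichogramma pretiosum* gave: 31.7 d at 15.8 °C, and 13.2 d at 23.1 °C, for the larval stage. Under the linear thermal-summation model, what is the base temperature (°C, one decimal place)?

10.6 °C

Under the model K = D·(T − T_b), so D₁·(T₁ − T_b) = D₂·(T₂ − T_b).
31.7·(15.8 − T_b) = 13.2·(23.1 − T_b)
T_b = (31.7·15.8 − 13.2·23.1) / (31.7 − 13.2) = 195.94 / 18.5 = 10.591 °C ≈ 10.6 °C.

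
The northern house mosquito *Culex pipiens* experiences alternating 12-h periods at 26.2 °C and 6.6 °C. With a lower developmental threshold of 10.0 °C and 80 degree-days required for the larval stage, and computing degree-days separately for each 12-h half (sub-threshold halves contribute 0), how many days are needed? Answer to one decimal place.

9.9 days

Day half: max(0, 26.2 − 10.0) × 0.5 = 16.2 × 0.5 = 8.10 DD.
Night half: max(0, 6.6 − 10.0) × 0.5 = 0.0 × 0.5 = 0.00 DD.
Per 24 h: 8.10 DD/day.
Duration = 80 / 8.10 = 9.877 ≈ 9.9 days.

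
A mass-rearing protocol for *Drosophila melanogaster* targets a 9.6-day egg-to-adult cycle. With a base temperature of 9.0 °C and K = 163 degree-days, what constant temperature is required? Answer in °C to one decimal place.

Required daily accumulation = 163 / 9.6 = 16.979 DD/day.
T = T_base + 16.979 = 9.0 + 16.979 = 25.979 ≈ 26.0 °C.

26.0 °C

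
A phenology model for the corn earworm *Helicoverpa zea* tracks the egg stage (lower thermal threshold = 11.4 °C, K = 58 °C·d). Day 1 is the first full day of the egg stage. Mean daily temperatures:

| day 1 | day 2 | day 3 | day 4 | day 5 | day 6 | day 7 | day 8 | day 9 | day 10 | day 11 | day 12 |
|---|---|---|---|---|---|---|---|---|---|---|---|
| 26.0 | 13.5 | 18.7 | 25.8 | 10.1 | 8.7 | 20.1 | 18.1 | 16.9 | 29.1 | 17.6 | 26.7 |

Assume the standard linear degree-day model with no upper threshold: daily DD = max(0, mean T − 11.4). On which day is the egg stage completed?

day 9

Daily DD above 11.4 °C: 14.6, 2.1, 7.3, 14.4, 0.0, 0.0, 8.7, 6.7, 5.5, 17.7, 6.2, 15.3.
Cumulative: 14.6, 16.7, 24.0, 38.4, 38.4, 38.4, 47.1, 53.8, 59.3, 77.0, 83.2, 98.5.
The total first reaches 58 DD on day 9.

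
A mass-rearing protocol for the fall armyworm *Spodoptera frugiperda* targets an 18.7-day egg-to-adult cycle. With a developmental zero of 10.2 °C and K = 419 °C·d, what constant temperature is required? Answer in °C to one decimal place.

32.6 °C

Required daily accumulation = 419 / 18.7 = 22.406 DD/day.
T = T_base + 22.406 = 10.2 + 22.406 = 32.606 ≈ 32.6 °C.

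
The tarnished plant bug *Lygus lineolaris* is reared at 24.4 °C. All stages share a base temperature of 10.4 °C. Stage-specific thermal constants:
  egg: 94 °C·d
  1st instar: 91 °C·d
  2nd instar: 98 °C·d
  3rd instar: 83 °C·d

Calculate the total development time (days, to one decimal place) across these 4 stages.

Daily accumulation at 24.4 °C = 24.4 − 10.4 = 14.0 DD/day.
Total K = 94 + 91 + 98 + 83 = 366 DD.
Total duration = 366 / 14.0 = 26.143 ≈ 26.1 days.

26.1 days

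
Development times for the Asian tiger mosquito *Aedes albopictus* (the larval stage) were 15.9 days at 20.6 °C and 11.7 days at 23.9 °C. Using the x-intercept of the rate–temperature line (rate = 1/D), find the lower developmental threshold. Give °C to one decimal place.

11.4 °C

Under the model K = D·(T − T_b), so D₁·(T₁ − T_b) = D₂·(T₂ − T_b).
15.9·(20.6 − T_b) = 11.7·(23.9 − T_b)
T_b = (15.9·20.6 − 11.7·23.9) / (15.9 − 11.7) = 47.91 / 4.2 = 11.407 °C ≈ 11.4 °C.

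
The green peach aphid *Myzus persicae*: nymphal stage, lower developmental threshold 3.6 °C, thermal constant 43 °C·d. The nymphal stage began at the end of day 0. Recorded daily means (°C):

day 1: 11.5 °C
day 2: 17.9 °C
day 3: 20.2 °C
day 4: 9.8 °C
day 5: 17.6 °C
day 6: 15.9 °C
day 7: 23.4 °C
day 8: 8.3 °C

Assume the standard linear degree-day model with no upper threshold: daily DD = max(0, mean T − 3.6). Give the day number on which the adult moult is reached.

day 4

Daily DD above 3.6 °C: 7.9, 14.3, 16.6, 6.2, 14.0, 12.3, 19.8, 4.7.
Cumulative: 7.9, 22.2, 38.8, 45.0, 59.0, 71.3, 91.1, 95.8.
The total first reaches 43 DD on day 4.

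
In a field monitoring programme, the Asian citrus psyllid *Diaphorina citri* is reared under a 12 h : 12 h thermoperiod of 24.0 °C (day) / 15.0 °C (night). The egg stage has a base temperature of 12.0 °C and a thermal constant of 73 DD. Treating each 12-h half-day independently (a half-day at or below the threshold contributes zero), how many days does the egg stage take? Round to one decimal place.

Day half: max(0, 24.0 − 12.0) × 0.5 = 12.0 × 0.5 = 6.00 DD.
Night half: max(0, 15.0 − 12.0) × 0.5 = 3.0 × 0.5 = 1.50 DD.
Per 24 h: 7.50 DD/day.
Duration = 73 / 7.50 = 9.733 ≈ 9.7 days.

9.7 days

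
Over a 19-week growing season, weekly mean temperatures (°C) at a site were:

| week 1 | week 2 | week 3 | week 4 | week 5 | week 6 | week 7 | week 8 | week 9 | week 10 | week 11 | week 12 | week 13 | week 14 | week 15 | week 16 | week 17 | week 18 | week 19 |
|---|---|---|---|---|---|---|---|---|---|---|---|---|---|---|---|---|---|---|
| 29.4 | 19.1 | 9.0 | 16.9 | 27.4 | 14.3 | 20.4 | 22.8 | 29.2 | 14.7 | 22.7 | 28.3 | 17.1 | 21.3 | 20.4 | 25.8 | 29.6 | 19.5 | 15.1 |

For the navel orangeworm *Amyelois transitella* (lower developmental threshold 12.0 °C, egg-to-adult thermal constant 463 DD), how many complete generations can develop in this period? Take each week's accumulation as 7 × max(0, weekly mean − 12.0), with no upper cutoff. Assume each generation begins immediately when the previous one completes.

Weekly DD (7 × max(0, T̄ − 12.0)): 121.8, 49.7, 0.0, 34.3, 107.8, 16.1, 58.8, 75.6, 120.4, 18.9, 74.9, 114.1, 35.7, 65.1, 58.8, 96.6, 123.2, 52.5, 21.7.
Season total = 1246.0 DD.
Complete generations = ⌊1246.0 / 463⌋ = 2.

2 generations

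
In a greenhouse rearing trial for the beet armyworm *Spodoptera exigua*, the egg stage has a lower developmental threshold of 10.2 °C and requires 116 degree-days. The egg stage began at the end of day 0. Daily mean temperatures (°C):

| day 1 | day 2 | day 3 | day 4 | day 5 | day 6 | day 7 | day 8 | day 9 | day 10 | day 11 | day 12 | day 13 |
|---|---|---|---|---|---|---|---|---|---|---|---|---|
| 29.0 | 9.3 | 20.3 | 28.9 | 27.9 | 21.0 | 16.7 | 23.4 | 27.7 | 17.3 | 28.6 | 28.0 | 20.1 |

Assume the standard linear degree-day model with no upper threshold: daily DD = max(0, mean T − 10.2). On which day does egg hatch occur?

day 10

Daily DD above 10.2 °C: 18.8, 0.0, 10.1, 18.7, 17.7, 10.8, 6.5, 13.2, 17.5, 7.1, 18.4, 17.8, 9.9.
Cumulative: 18.8, 18.8, 28.9, 47.6, 65.3, 76.1, 82.6, 95.8, 113.3, 120.4, 138.8, 156.6, 166.5.
The total first reaches 116 DD on day 10.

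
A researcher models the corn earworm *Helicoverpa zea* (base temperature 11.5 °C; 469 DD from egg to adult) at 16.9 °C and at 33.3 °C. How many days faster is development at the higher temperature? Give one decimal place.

65.3 days

At 16.9 °C: 469 / (16.9 − 11.5) = 469 / 5.4 = 86.852 d.
At 33.3 °C: 469 / (33.3 − 11.5) = 469 / 21.8 = 21.514 d.
Difference = |86.852 − 21.514| = 65.338 ≈ 65.3 days.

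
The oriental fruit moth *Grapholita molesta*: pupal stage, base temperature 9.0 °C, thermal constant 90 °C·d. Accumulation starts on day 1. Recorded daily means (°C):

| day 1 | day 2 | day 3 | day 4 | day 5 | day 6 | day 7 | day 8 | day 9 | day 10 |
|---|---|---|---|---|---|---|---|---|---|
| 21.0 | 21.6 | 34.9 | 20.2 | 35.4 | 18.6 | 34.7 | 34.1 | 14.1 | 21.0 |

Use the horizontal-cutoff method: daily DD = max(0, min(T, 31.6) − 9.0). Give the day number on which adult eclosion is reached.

day 6

Daily DD above 9.0 °C (capped at 22.6): 12.0, 12.6, 22.6, 11.2, 22.6, 9.6, 22.6, 22.6, 5.1, 12.0.
Cumulative: 12.0, 24.6, 47.2, 58.4, 81.0, 90.6, 113.2, 135.8, 140.9, 152.9.
The total first reaches 90 DD on day 6.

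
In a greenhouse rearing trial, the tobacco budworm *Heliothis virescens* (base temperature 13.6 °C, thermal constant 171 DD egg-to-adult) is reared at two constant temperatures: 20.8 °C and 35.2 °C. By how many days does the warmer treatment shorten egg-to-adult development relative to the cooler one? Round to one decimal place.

At 20.8 °C: 171 / (20.8 − 13.6) = 171 / 7.2 = 23.750 d.
At 35.2 °C: 171 / (35.2 − 13.6) = 171 / 21.6 = 7.917 d.
Difference = |23.750 − 7.917| = 15.833 ≈ 15.8 days.

15.8 days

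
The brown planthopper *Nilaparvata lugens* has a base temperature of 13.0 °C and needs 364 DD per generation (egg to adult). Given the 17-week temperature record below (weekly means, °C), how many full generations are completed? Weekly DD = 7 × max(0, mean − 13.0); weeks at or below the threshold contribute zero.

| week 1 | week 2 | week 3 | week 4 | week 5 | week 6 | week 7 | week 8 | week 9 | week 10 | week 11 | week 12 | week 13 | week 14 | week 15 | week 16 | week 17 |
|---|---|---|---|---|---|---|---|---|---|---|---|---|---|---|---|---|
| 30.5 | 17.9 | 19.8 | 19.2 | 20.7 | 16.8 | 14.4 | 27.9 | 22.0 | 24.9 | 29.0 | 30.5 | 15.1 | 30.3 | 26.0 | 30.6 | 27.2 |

Weekly DD (7 × max(0, T̄ − 13.0)): 122.5, 34.3, 47.6, 43.4, 53.9, 26.6, 9.8, 104.3, 63.0, 83.3, 112.0, 122.5, 14.7, 121.1, 91.0, 123.2, 99.4.
Season total = 1272.6 DD.
Complete generations = ⌊1272.6 / 364⌋ = 3.

3 generations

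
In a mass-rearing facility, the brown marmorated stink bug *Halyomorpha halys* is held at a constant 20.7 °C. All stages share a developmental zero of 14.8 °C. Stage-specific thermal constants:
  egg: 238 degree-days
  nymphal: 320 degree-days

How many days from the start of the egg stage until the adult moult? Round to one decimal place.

94.6 days

Daily accumulation at 20.7 °C = 20.7 − 14.8 = 5.9 DD/day.
Total K = 238 + 320 = 558 DD.
Total duration = 558 / 5.9 = 94.576 ≈ 94.6 days.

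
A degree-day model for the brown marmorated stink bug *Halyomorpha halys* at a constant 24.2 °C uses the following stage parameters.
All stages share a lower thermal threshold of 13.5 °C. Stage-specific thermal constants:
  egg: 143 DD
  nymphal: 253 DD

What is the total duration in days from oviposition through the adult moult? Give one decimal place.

Daily accumulation at 24.2 °C = 24.2 − 13.5 = 10.7 DD/day.
Total K = 143 + 253 = 396 DD.
Total duration = 396 / 10.7 = 37.009 ≈ 37.0 days.

37.0 days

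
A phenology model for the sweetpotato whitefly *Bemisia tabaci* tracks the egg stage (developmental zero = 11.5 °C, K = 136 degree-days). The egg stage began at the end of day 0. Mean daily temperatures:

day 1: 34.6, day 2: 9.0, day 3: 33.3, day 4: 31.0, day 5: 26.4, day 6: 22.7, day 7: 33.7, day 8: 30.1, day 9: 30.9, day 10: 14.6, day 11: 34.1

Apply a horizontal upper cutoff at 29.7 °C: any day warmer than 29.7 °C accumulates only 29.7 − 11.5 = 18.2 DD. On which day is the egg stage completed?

day 10

Daily DD above 11.5 °C (capped at 18.2): 18.2, 0.0, 18.2, 18.2, 14.9, 11.2, 18.2, 18.2, 18.2, 3.1, 18.2.
Cumulative: 18.2, 18.2, 36.4, 54.6, 69.5, 80.7, 98.9, 117.1, 135.3, 138.4, 156.6.
The total first reaches 136 DD on day 10.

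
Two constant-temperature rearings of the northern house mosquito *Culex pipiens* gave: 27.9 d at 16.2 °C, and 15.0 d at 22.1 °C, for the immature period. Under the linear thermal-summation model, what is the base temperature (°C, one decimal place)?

9.3 °C

Equal thermal constants: D₁(T₁ − T_b) = D₂(T₂ − T_b).
27.9·(16.2 − T_b) = 15.0·(22.1 − T_b)
T_b = (27.9·16.2 − 15.0·22.1) / (27.9 − 15.0) = 120.48 / 12.9 = 9.340 °C ≈ 9.3 °C.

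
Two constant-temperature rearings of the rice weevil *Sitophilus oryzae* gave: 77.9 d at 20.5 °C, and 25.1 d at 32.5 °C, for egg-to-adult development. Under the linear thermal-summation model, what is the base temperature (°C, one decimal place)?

14.8 °C

Equal thermal constants: D₁(T₁ − T_b) = D₂(T₂ − T_b).
77.9·(20.5 − T_b) = 25.1·(32.5 − T_b)
T_b = (77.9·20.5 − 25.1·32.5) / (77.9 − 25.1) = 781.20 / 52.8 = 14.795 °C ≈ 14.8 °C.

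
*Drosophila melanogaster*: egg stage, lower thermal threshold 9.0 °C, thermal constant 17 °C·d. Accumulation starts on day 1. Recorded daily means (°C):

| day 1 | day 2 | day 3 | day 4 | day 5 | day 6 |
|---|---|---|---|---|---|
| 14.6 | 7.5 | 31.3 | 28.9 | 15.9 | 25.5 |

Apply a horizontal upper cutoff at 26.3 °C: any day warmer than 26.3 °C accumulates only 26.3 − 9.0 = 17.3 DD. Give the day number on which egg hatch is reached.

day 3

Daily DD above 9.0 °C (capped at 17.3): 5.6, 0.0, 17.3, 17.3, 6.9, 16.5.
Cumulative: 5.6, 5.6, 22.9, 40.2, 47.1, 63.6.
The total first reaches 17 DD on day 3.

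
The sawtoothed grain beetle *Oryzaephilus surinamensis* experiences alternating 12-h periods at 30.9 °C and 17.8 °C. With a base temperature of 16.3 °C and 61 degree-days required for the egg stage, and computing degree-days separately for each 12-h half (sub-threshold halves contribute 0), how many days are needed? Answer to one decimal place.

7.6 days

Day half: max(0, 30.9 − 16.3) × 0.5 = 14.6 × 0.5 = 7.30 DD.
Night half: max(0, 17.8 − 16.3) × 0.5 = 1.5 × 0.5 = 0.75 DD.
Per 24 h: 8.05 DD/day.
Duration = 61 / 8.05 = 7.578 ≈ 7.6 days.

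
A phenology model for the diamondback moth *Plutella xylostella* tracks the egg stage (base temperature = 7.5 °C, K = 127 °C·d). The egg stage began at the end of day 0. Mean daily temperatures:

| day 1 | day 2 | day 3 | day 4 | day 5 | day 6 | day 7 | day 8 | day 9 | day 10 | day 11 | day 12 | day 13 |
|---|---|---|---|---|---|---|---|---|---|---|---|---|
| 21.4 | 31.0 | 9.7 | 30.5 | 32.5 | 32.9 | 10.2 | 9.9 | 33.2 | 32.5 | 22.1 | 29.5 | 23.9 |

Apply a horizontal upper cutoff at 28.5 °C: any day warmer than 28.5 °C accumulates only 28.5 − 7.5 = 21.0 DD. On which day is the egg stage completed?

day 10

Daily DD above 7.5 °C (capped at 21.0): 13.9, 21.0, 2.2, 21.0, 21.0, 21.0, 2.7, 2.4, 21.0, 21.0, 14.6, 21.0, 16.4.
Cumulative: 13.9, 34.9, 37.1, 58.1, 79.1, 100.1, 102.8, 105.2, 126.2, 147.2, 161.8, 182.8, 199.2.
The total first reaches 127 DD on day 10.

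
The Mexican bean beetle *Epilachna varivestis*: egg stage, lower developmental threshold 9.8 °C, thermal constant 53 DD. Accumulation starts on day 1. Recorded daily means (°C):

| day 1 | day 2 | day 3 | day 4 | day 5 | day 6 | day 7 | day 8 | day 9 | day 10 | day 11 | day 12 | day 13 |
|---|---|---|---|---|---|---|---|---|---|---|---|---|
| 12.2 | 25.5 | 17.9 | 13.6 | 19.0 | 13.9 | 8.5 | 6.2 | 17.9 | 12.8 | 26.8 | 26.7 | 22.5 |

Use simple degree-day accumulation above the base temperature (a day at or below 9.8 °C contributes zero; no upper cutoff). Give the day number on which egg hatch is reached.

day 10

Daily DD above 9.8 °C: 2.4, 15.7, 8.1, 3.8, 9.2, 4.1, 0.0, 0.0, 8.1, 3.0, 17.0, 16.9, 12.7.
Cumulative: 2.4, 18.1, 26.2, 30.0, 39.2, 43.3, 43.3, 43.3, 51.4, 54.4, 71.4, 88.3, 101.0.
The total first reaches 53 DD on day 10.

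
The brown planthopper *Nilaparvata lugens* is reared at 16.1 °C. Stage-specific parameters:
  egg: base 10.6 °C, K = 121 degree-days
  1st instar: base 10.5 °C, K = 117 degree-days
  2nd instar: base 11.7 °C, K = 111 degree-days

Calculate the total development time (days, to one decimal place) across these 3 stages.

egg: 121 / (16.1 − 10.6) = 121 / 5.5 = 22.000 d.
1st instar: 117 / (16.1 − 10.5) = 117 / 5.6 = 20.893 d.
2nd instar: 111 / (16.1 − 11.7) = 111 / 4.4 = 25.227 d.
Sum = 68.120 ≈ 68.1 days.

68.1 days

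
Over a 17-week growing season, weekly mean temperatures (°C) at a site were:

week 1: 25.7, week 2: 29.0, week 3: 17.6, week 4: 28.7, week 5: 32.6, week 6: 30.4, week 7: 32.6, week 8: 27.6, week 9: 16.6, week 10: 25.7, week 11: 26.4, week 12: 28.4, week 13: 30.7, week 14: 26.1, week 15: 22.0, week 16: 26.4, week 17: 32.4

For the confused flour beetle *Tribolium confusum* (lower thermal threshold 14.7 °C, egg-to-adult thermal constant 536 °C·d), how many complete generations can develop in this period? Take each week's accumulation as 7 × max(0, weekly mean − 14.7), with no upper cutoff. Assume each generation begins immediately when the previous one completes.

2 generations

Weekly DD (7 × max(0, T̄ − 14.7)): 77.0, 100.1, 20.3, 98.0, 125.3, 109.9, 125.3, 90.3, 13.3, 77.0, 81.9, 95.9, 112.0, 79.8, 51.1, 81.9, 123.9.
Season total = 1463.0 DD.
Complete generations = ⌊1463.0 / 536⌋ = 2.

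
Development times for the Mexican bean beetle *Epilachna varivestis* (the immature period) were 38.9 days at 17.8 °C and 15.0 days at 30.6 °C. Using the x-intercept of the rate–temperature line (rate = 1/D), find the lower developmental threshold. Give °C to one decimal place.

9.8 °C

Linear rate model ⇒ the product D·(T − T_b) is constant across temperatures.
38.9·(17.8 − T_b) = 15.0·(30.6 − T_b)
T_b = (38.9·17.8 − 15.0·30.6) / (38.9 − 15.0) = 233.42 / 23.9 = 9.767 °C ≈ 9.8 °C.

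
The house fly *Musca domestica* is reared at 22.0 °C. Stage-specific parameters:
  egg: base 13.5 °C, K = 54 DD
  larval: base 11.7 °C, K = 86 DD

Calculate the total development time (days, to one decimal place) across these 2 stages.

14.7 days

egg: 54 / (22.0 − 13.5) = 54 / 8.5 = 6.353 d.
larval: 86 / (22.0 − 11.7) = 86 / 10.3 = 8.350 d.
Sum = 14.702 ≈ 14.7 days.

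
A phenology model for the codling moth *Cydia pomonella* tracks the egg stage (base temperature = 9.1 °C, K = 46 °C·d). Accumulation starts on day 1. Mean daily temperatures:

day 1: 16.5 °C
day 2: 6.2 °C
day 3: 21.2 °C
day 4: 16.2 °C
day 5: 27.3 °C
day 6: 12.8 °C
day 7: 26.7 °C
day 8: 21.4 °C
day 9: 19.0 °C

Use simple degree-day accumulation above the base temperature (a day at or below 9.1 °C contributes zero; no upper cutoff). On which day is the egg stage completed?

Daily DD above 9.1 °C: 7.4, 0.0, 12.1, 7.1, 18.2, 3.7, 17.6, 12.3, 9.9.
Cumulative: 7.4, 7.4, 19.5, 26.6, 44.8, 48.5, 66.1, 78.4, 88.3.
The total first reaches 46 DD on day 6.

day 6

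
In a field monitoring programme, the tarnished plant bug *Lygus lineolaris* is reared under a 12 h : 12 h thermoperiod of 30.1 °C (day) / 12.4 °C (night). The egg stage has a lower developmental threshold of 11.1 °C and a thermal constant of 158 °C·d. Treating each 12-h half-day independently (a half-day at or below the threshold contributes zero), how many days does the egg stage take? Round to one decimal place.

15.6 days

Day half: max(0, 30.1 − 11.1) × 0.5 = 19.0 × 0.5 = 9.50 DD.
Night half: max(0, 12.4 − 11.1) × 0.5 = 1.3 × 0.5 = 0.65 DD.
Per 24 h: 10.15 DD/day.
Duration = 158 / 10.15 = 15.567 ≈ 15.6 days.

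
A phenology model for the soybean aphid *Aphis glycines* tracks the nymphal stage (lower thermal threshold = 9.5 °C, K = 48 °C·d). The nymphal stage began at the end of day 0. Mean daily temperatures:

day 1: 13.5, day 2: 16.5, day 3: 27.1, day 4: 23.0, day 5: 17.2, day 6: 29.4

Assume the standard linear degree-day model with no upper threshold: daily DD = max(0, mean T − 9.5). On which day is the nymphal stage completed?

Daily DD above 9.5 °C: 4.0, 7.0, 17.6, 13.5, 7.7, 19.9.
Cumulative: 4.0, 11.0, 28.6, 42.1, 49.8, 69.7.
The total first reaches 48 DD on day 5.

day 5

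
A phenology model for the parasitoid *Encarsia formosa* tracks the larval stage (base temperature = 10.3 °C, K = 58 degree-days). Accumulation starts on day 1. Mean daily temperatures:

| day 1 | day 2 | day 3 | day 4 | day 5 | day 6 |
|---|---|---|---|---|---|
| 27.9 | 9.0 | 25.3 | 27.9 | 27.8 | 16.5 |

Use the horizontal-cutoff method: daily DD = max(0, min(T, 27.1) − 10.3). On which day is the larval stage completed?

Daily DD above 10.3 °C (capped at 16.8): 16.8, 0.0, 15.0, 16.8, 16.8, 6.2.
Cumulative: 16.8, 16.8, 31.8, 48.6, 65.4, 71.6.
The total first reaches 58 DD on day 5.

day 5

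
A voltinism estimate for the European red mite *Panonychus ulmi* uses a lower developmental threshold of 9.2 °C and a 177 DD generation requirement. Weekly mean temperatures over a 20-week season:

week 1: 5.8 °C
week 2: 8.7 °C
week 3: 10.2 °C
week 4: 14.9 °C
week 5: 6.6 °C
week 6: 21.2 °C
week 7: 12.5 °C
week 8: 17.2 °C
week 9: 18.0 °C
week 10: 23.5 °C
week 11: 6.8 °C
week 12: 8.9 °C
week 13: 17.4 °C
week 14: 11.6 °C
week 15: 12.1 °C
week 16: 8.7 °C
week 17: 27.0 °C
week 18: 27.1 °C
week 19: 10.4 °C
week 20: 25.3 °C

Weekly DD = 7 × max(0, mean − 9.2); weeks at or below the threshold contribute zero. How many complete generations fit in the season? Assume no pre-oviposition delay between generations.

Weekly DD (7 × max(0, T̄ − 9.2)): 0.0, 0.0, 7.0, 39.9, 0.0, 84.0, 23.1, 56.0, 61.6, 100.1, 0.0, 0.0, 57.4, 16.8, 20.3, 0.0, 124.6, 125.3, 8.4, 112.7.
Season total = 837.2 DD.
Complete generations = ⌊837.2 / 177⌋ = 4.

4 generations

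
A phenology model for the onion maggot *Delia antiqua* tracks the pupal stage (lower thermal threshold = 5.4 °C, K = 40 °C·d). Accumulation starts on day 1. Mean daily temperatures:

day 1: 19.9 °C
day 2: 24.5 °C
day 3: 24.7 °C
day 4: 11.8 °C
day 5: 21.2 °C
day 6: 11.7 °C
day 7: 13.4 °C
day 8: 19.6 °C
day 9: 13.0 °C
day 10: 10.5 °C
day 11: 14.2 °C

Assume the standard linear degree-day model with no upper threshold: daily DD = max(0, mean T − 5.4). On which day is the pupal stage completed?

day 3

Daily DD above 5.4 °C: 14.5, 19.1, 19.3, 6.4, 15.8, 6.3, 8.0, 14.2, 7.6, 5.1, 8.8.
Cumulative: 14.5, 33.6, 52.9, 59.3, 75.1, 81.4, 89.4, 103.6, 111.2, 116.3, 125.1.
The total first reaches 40 DD on day 3.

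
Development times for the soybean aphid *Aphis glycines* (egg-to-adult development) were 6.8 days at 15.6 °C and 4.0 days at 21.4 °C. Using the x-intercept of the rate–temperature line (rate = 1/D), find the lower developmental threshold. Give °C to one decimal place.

7.3 °C

Under the model K = D·(T − T_b), so D₁·(T₁ − T_b) = D₂·(T₂ − T_b).
6.8·(15.6 − T_b) = 4.0·(21.4 − T_b)
T_b = (6.8·15.6 − 4.0·21.4) / (6.8 − 4.0) = 20.48 / 2.8 = 7.314 °C ≈ 7.3 °C.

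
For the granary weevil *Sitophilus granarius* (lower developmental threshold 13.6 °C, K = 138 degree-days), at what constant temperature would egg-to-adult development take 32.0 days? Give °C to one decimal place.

Required daily accumulation = 138 / 32.0 = 4.312 DD/day.
T = T_base + 4.312 = 13.6 + 4.312 = 17.913 ≈ 17.9 °C.

17.9 °C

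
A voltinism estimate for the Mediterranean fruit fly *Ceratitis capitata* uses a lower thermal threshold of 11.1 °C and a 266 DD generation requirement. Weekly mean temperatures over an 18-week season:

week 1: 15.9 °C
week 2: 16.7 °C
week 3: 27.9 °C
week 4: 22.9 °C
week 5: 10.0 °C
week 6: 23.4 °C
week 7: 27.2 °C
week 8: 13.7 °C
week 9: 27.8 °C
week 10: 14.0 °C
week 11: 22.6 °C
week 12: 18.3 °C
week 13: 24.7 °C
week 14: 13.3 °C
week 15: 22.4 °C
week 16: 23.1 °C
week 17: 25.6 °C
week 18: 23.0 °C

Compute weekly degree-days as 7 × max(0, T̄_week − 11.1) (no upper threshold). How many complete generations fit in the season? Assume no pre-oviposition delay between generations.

4 generations

Weekly DD (7 × max(0, T̄ − 11.1)): 33.6, 39.2, 117.6, 82.6, 0.0, 86.1, 112.7, 18.2, 116.9, 20.3, 80.5, 50.4, 95.2, 15.4, 79.1, 84.0, 101.5, 83.3.
Season total = 1216.6 DD.
Complete generations = ⌊1216.6 / 266⌋ = 4.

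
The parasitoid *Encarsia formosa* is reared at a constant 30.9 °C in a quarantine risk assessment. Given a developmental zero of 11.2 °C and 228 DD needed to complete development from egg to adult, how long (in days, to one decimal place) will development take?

11.6 days

Daily accumulation = 30.9 − 11.2 = 19.7 DD/day.
Duration = 228 / 19.7 = 11.574 ≈ 11.6 days.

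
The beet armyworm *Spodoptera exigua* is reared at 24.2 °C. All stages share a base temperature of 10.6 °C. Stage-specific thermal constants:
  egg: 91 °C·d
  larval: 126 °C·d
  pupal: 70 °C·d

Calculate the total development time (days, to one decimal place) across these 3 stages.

21.1 days

Daily accumulation at 24.2 °C = 24.2 − 10.6 = 13.6 DD/day.
Total K = 91 + 126 + 70 = 287 DD.
Total duration = 287 / 13.6 = 21.103 ≈ 21.1 days.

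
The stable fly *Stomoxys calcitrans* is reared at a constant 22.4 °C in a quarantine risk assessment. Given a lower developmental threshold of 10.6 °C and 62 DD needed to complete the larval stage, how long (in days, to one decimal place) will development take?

Daily accumulation = 22.4 − 10.6 = 11.8 DD/day.
Duration = 62 / 11.8 = 5.254 ≈ 5.3 days.

5.3 days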